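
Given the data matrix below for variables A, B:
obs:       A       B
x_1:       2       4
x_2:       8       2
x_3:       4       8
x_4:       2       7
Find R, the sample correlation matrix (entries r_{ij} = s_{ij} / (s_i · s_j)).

Step 1 — column means:
  mean(A) = (2 + 8 + 4 + 2) / 4 = 16/4 = 4
  mean(B) = (4 + 2 + 8 + 7) / 4 = 21/4 = 5.25

Step 2 — sample variances and covariances s[i,j] = (1/(n-1)) · Σ_k (x_{k,i} - mean_i) · (x_{k,j} - mean_j), with n-1 = 3:
  s[A,A] = ((-2)·(-2) + (4)·(4) + (0)·(0) + (-2)·(-2)) / 3 = 24/3 = 8
  s[A,B] = ((-2)·(-1.25) + (4)·(-3.25) + (0)·(2.75) + (-2)·(1.75)) / 3 = -14/3 = -4.6667
  s[B,B] = ((-1.25)·(-1.25) + (-3.25)·(-3.25) + (2.75)·(2.75) + (1.75)·(1.75)) / 3 = 22.75/3 = 7.5833
  Sample standard deviations s_i = √(s[i,i]):
  s(A) = √(8) = 2.8284
  s(B) = √(7.5833) = 2.7538

Step 3 — r_{ij} = s_{ij} / (s_i · s_j):
  r[A,A] = 1 (diagonal).
  r[A,B] = -4.6667 / (2.8284 · 2.7538) = -4.6667 / 7.7889 = -0.5991
  r[B,B] = 1 (diagonal).

R is symmetric with unit diagonal. Assembling:

R = [[1, -0.5991],
 [-0.5991, 1]]


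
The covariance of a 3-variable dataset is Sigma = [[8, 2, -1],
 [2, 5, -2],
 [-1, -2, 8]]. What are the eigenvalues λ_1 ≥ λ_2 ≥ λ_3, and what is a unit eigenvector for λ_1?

Step 1 — characteristic polynomial p(λ) = det(λI - Sigma) = λ³ - tr·λ² + c_1·λ - det, where tr = trace, c_1 = sum of the principal 2×2 minors, det = det(Sigma):
  tr = 8 + 5 + 8 = 21,
  c_1 = (8·5 - (2)²) + (8·8 - (-1)²) + (5·8 - (-2)²) = 36 + 63 + 36 = 135,
  det = 8·(5·8 - (-2)²) - (2)·((2)·8 - (-2)·(-1)) + (-1)·((2)·(-2) - 5·(-1)) = 8·(36) - (2)·(14) + (-1)·(1) = 259.
  So p(λ) = λ³ - 21λ² + 135λ - 259.
Step 2 — look for an integer root (rational root theorem: any rational root is an integer divisor of 259). Testing λ = 7:
  p(7) = 343 - 1029 + 945 - 259 = 0  ✓
  Dividing out (λ - 7): p(λ) = (λ - 7)(λ² - 14λ + 37).
Step 3 — remaining eigenvalues from the quadratic λ² - 14λ + 37 = 0:
  Δ = 14² - 4·37 = 196 - 148 = 48,  λ = (14 ± √48)/2 = (14 ± 6.9282)/2 ≈ 10.4641 or 3.5359.
  Sorted: λ_1 = 10.4641,  λ_2 = 7,  λ_3 = 3.5359  (check: sum = 21 = tr ✓).

Step 4 — unit eigenvector for λ_1 ≈ 10.4641: v spans the null space of (Sigma - λ_1 I), whose rows are
  r_1 = (-2.4641, 2, -1),  r_2 = (2, -5.4641, -2),  r_3 = (-1, -2, -2.4641).
  v is orthogonal to every row, so take v ∝ r_1 × r_2 = ((2)·(-2) - (-1)·(-5.4641), (-1)·(2) - (-2.4641)·(-2), (-2.4641)·(-5.4641) - (2)·(2)) ≈ (-9.4641, -6.9282, 9.4641).
  Rescale (multiply by -1 so the first nonzero entry is positive): u = (9.4641, 6.9282, -9.4641).
  ||u|| = √((9.4641)² + (6.9282)² + (-9.4641)²) = √(227.1384) ≈ 15.0711,  v_1 = u/||u|| ≈ (0.628, 0.4597, -0.628) (||v_1|| = 1).

λ_1 = 10.4641,  λ_2 = 7,  λ_3 = 3.5359;  v_1 ≈ (0.628, 0.4597, -0.628)


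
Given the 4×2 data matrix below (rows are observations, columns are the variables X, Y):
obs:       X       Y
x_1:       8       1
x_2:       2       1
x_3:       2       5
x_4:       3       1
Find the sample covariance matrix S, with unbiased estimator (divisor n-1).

Step 1 — column means:
  mean(X) = (8 + 2 + 2 + 3) / 4 = 15/4 = 3.75
  mean(Y) = (1 + 1 + 5 + 1) / 4 = 8/4 = 2

Step 2 — sample covariance S[i,j] = (1/(n-1)) · Σ_k (x_{k,i} - mean_i) · (x_{k,j} - mean_j), with n-1 = 3.
  S[X,X] = ((4.25)·(4.25) + (-1.75)·(-1.75) + (-1.75)·(-1.75) + (-0.75)·(-0.75)) / 3 = 24.75/3 = 8.25
  S[X,Y] = ((4.25)·(-1) + (-1.75)·(-1) + (-1.75)·(3) + (-0.75)·(-1)) / 3 = -7/3 = -2.3333
  S[Y,Y] = ((-1)·(-1) + (-1)·(-1) + (3)·(3) + (-1)·(-1)) / 3 = 12/3 = 4

S is symmetric (S[j,i] = S[i,j]). Assembling:

S = [[8.25, -2.3333],
 [-2.3333, 4]]


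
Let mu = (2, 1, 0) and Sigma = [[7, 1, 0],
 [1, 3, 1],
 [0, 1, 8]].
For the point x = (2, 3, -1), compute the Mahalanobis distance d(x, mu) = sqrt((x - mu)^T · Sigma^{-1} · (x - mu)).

Step 1 — centre the observation: (x - mu) = (0, 2, -1).

Step 2 — invert Sigma (cofactor / det for 3×3, or solve directly):
  Sigma^{-1} = [[0.1503, -0.0523, 0.0065],
 [-0.0523, 0.366, -0.0458],
 [0.0065, -0.0458, 0.1307]].

Step 3 — form the quadratic (x - mu)^T · Sigma^{-1} · (x - mu):
  Sigma^{-1} · (x - mu) = (-0.1111, 0.7778, -0.2222).
  (x - mu)^T · [Sigma^{-1} · (x - mu)] = (0)·(-0.1111) + (2)·(0.7778) + (-1)·(-0.2222) = 1.7778.

Step 4 — take square root: d = √(1.7778) ≈ 1.3333.

d(x, mu) = √(1.7778) ≈ 1.3333


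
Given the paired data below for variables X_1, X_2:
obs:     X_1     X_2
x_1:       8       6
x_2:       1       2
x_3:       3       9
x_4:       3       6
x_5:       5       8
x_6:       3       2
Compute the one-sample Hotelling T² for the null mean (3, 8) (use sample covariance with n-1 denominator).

Step 1 — sample mean vector:
  mean(X_1) = (8 + 1 + 3 + 3 + 5 + 3) / 6 = 23/6 = 3.8333
  mean(X_2) = (6 + 2 + 9 + 6 + 8 + 2) / 6 = 33/6 = 5.5
  x̄ = (3.8333, 5.5),  deviation x̄ - mu_0 = (3.8333, 5.5) - (3, 8) = (0.8333, -2.5).

Step 2 — sample covariance matrix, S[i,j] = (1/(n-1)) · Σ_k (x_{k,i} - mean_i) · (x_{k,j} - mean_j), divisor n-1 = 5:
  S[X_1,X_1] = ((4.1667)·(4.1667) + (-2.8333)·(-2.8333) + (-0.8333)·(-0.8333) + (-0.8333)·(-0.8333) + (1.1667)·(1.1667) + (-0.8333)·(-0.8333)) / 5 = 28.8333/5 = 5.7667
  S[X_1,X_2] = ((4.1667)·(0.5) + (-2.8333)·(-3.5) + (-0.8333)·(3.5) + (-0.8333)·(0.5) + (1.1667)·(2.5) + (-0.8333)·(-3.5)) / 5 = 14.5/5 = 2.9
  S[X_2,X_2] = ((0.5)·(0.5) + (-3.5)·(-3.5) + (3.5)·(3.5) + (0.5)·(0.5) + (2.5)·(2.5) + (-3.5)·(-3.5)) / 5 = 43.5/5 = 8.7
  S = [[5.7667, 2.9],
 [2.9, 8.7]].

Step 3 — invert S. det(S) = 5.7667·8.7 - (2.9)² = 41.76.
  S^{-1} = (1/det) · [[d, -b], [-b, a]] = [[0.2083, -0.0694],
 [-0.0694, 0.1381]].

Step 4 — quadratic form (x̄ - mu_0)^T · S^{-1} · (x̄ - mu_0):
  S^{-1} · (x̄ - mu_0) = (0.3472, -0.4031),
  (x̄ - mu_0)^T · [...] = (0.8333)·(0.3472) + (-2.5)·(-0.4031) = 1.2971.

Step 5 — scale by n: T² = 6 · 1.2971 = 7.7826.

T² ≈ 7.7826


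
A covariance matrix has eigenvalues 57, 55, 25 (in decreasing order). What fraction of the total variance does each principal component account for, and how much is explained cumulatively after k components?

Step 1 — total variance = trace(Sigma) = Σ λ_i = 57 + 55 + 25 = 137.

Step 2 — fraction explained by component i = λ_i / Σ λ:
  PC1: 57/137 = 0.4161
  PC2: 55/137 = 0.4015
  PC3: 25/137 = 0.1825

Step 3 — cumulative fraction after k components = (λ_1 + ... + λ_k) / Σ λ:
  k = 1: 57/137 = 0.4161
  k = 2: (57 + 55)/137 = 112/137 = 0.8175
  k = 3: (57 + 55 + 25)/137 = 137/137 = 1

Summary (fraction, with percent):

explained: PC1 0.4161 (41.61%), PC2 0.4015 (40.15%), PC3 0.1825 (18.25%);  cumulative: 0.4161, 0.8175, 1


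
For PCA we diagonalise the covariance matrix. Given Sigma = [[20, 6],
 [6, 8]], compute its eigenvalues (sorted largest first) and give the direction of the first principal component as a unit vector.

Step 1 — characteristic polynomial of 2×2 Sigma:
  det(Sigma - λI) = λ² - trace · λ + det = 0.
  trace = 20 + 8 = 28, det = 20·8 - (6)² = 124.
Step 2 — discriminant:
  Δ = trace² - 4·det = 784 - 496 = 288.
Step 3 — eigenvalues:
  λ = (trace ± √Δ)/2 = (28 ± 16.9706)/2,
  λ_1 = 22.4853,  λ_2 = 5.5147.

Step 4 — unit eigenvector for λ_1: solve (Sigma - λ_1 I)v = 0. First row:
  (20 - 22.4853)·v_x + (6)·v_y = 0, i.e. (-2.4853)·v_x + (6)·v_y = 0,
  so v ∝ (b, λ_1 - a) = (6, 2.4853) = u.
  ||u|| = √((6)² + (2.4853)²) = √(42.1766) ≈ 6.4944,
  v_1 = u/||u|| ≈ (0.9239, 0.3827) (||v_1|| = 1).

λ_1 = 22.4853,  λ_2 = 5.5147;  v_1 ≈ (0.9239, 0.3827)


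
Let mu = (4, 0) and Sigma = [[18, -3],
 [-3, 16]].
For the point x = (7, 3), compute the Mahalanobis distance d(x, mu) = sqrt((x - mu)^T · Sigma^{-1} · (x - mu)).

Step 1 — centre the observation: (x - mu) = (3, 3).

Step 2 — invert Sigma. det(Sigma) = 18·16 - (-3)² = 279.
  Sigma^{-1} = (1/det) · [[d, -b], [-b, a]] = [[0.0573, 0.0108],
 [0.0108, 0.0645]].

Step 3 — form the quadratic (x - mu)^T · Sigma^{-1} · (x - mu):
  Sigma^{-1} · (x - mu) = (0.2043, 0.2258).
  (x - mu)^T · [Sigma^{-1} · (x - mu)] = (3)·(0.2043) + (3)·(0.2258) = 1.2903.

Step 4 — take square root: d = √(1.2903) ≈ 1.1359.

d(x, mu) = √(1.2903) ≈ 1.1359


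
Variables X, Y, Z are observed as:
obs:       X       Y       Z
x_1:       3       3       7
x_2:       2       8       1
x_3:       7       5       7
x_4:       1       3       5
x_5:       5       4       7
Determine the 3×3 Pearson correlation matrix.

Step 1 — column means:
  mean(X) = (3 + 2 + 7 + 1 + 5) / 5 = 18/5 = 3.6
  mean(Y) = (3 + 8 + 5 + 3 + 4) / 5 = 23/5 = 4.6
  mean(Z) = (7 + 1 + 7 + 5 + 7) / 5 = 27/5 = 5.4

Step 2 — sample variances and covariances s[i,j] = (1/(n-1)) · Σ_k (x_{k,i} - mean_i) · (x_{k,j} - mean_j), with n-1 = 4:
  s[X,X] = ((-0.6)·(-0.6) + (-1.6)·(-1.6) + (3.4)·(3.4) + (-2.6)·(-2.6) + (1.4)·(1.4)) / 4 = 23.2/4 = 5.8
  s[X,Y] = ((-0.6)·(-1.6) + (-1.6)·(3.4) + (3.4)·(0.4) + (-2.6)·(-1.6) + (1.4)·(-0.6)) / 4 = 0.2/4 = 0.05
  s[X,Z] = ((-0.6)·(1.6) + (-1.6)·(-4.4) + (3.4)·(1.6) + (-2.6)·(-0.4) + (1.4)·(1.6)) / 4 = 14.8/4 = 3.7
  s[Y,Y] = ((-1.6)·(-1.6) + (3.4)·(3.4) + (0.4)·(0.4) + (-1.6)·(-1.6) + (-0.6)·(-0.6)) / 4 = 17.2/4 = 4.3
  s[Y,Z] = ((-1.6)·(1.6) + (3.4)·(-4.4) + (0.4)·(1.6) + (-1.6)·(-0.4) + (-0.6)·(1.6)) / 4 = -17.2/4 = -4.3
  s[Z,Z] = ((1.6)·(1.6) + (-4.4)·(-4.4) + (1.6)·(1.6) + (-0.4)·(-0.4) + (1.6)·(1.6)) / 4 = 27.2/4 = 6.8
  Sample standard deviations s_i = √(s[i,i]):
  s(X) = √(5.8) = 2.4083
  s(Y) = √(4.3) = 2.0736
  s(Z) = √(6.8) = 2.6077

Step 3 — r_{ij} = s_{ij} / (s_i · s_j):
  r[X,X] = 1 (diagonal).
  r[X,Y] = 0.05 / (2.4083 · 2.0736) = 0.05 / 4.994 = 0.01
  r[X,Z] = 3.7 / (2.4083 · 2.6077) = 3.7 / 6.2801 = 0.5892
  r[Y,Y] = 1 (diagonal).
  r[Y,Z] = -4.3 / (2.0736 · 2.6077) = -4.3 / 5.4074 = -0.7952
  r[Z,Z] = 1 (diagonal).

R is symmetric with unit diagonal. Assembling:

R = [[1, 0.01, 0.5892],
 [0.01, 1, -0.7952],
 [0.5892, -0.7952, 1]]


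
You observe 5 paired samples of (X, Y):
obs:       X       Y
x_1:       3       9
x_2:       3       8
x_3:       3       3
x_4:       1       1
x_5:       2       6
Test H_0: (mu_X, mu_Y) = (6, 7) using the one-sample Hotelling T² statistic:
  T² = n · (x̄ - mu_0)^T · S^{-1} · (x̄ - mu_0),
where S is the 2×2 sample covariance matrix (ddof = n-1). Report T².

Step 1 — sample mean vector:
  mean(X) = (3 + 3 + 3 + 1 + 2) / 5 = 12/5 = 2.4
  mean(Y) = (9 + 8 + 3 + 1 + 6) / 5 = 27/5 = 5.4
  x̄ = (2.4, 5.4),  deviation x̄ - mu_0 = (2.4, 5.4) - (6, 7) = (-3.6, -1.6).

Step 2 — sample covariance matrix, S[i,j] = (1/(n-1)) · Σ_k (x_{k,i} - mean_i) · (x_{k,j} - mean_j), divisor n-1 = 4:
  S[X,X] = ((0.6)·(0.6) + (0.6)·(0.6) + (0.6)·(0.6) + (-1.4)·(-1.4) + (-0.4)·(-0.4)) / 4 = 3.2/4 = 0.8
  S[X,Y] = ((0.6)·(3.6) + (0.6)·(2.6) + (0.6)·(-2.4) + (-1.4)·(-4.4) + (-0.4)·(0.6)) / 4 = 8.2/4 = 2.05
  S[Y,Y] = ((3.6)·(3.6) + (2.6)·(2.6) + (-2.4)·(-2.4) + (-4.4)·(-4.4) + (0.6)·(0.6)) / 4 = 45.2/4 = 11.3
  S = [[0.8, 2.05],
 [2.05, 11.3]].

Step 3 — invert S. det(S) = 0.8·11.3 - (2.05)² = 4.8375.
  S^{-1} = (1/det) · [[d, -b], [-b, a]] = [[2.3359, -0.4238],
 [-0.4238, 0.1654]].

Step 4 — quadratic form (x̄ - mu_0)^T · S^{-1} · (x̄ - mu_0):
  S^{-1} · (x̄ - mu_0) = (-7.7313, 1.261),
  (x̄ - mu_0)^T · [...] = (-3.6)·(-7.7313) + (-1.6)·(1.261) = 25.815.

Step 5 — scale by n: T² = 5 · 25.815 = 129.0749.

T² ≈ 129.0749


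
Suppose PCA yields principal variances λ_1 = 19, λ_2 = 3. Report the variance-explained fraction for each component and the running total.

Step 1 — total variance = trace(Sigma) = Σ λ_i = 19 + 3 = 22.

Step 2 — fraction explained by component i = λ_i / Σ λ:
  PC1: 19/22 = 0.8636
  PC2: 3/22 = 0.1364

Step 3 — cumulative fraction after k components = (λ_1 + ... + λ_k) / Σ λ:
  k = 1: 19/22 = 0.8636
  k = 2: (19 + 3)/22 = 22/22 = 1

Summary (fraction, with percent):

explained: PC1 0.8636 (86.36%), PC2 0.1364 (13.64%);  cumulative: 0.8636, 1


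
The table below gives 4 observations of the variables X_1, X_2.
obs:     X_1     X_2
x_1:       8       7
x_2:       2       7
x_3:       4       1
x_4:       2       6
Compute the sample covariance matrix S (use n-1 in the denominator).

Step 1 — column means:
  mean(X_1) = (8 + 2 + 4 + 2) / 4 = 16/4 = 4
  mean(X_2) = (7 + 7 + 1 + 6) / 4 = 21/4 = 5.25

Step 2 — sample covariance S[i,j] = (1/(n-1)) · Σ_k (x_{k,i} - mean_i) · (x_{k,j} - mean_j), with n-1 = 3.
  S[X_1,X_1] = ((4)·(4) + (-2)·(-2) + (0)·(0) + (-2)·(-2)) / 3 = 24/3 = 8
  S[X_1,X_2] = ((4)·(1.75) + (-2)·(1.75) + (0)·(-4.25) + (-2)·(0.75)) / 3 = 2/3 = 0.6667
  S[X_2,X_2] = ((1.75)·(1.75) + (1.75)·(1.75) + (-4.25)·(-4.25) + (0.75)·(0.75)) / 3 = 24.75/3 = 8.25

S is symmetric (S[j,i] = S[i,j]). Assembling:

S = [[8, 0.6667],
 [0.6667, 8.25]]


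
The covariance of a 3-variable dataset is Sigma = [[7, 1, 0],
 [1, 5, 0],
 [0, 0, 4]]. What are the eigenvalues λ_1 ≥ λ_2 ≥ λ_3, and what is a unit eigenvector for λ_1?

Step 1 — characteristic polynomial p(λ) = det(λI - Sigma) = λ³ - tr·λ² + c_1·λ - det, where tr = trace, c_1 = sum of the principal 2×2 minors, det = det(Sigma):
  tr = 7 + 5 + 4 = 16,
  c_1 = (7·5 - (1)²) + (7·4 - (0)²) + (5·4 - (0)²) = 34 + 28 + 20 = 82,
  det = 7·(5·4 - (0)²) - (1)·((1)·4 - (0)·(0)) + (0)·((1)·(0) - 5·(0)) = 7·(20) - (1)·(4) + (0)·(0) = 136.
  So p(λ) = λ³ - 16λ² + 82λ - 136.
Step 2 — look for an integer root (rational root theorem: any rational root is an integer divisor of 136). Testing λ = 4:
  p(4) = 64 - 256 + 328 - 136 = 0  ✓
  Dividing out (λ - 4): p(λ) = (λ - 4)(λ² - 12λ + 34).
Step 3 — remaining eigenvalues from the quadratic λ² - 12λ + 34 = 0:
  Δ = 12² - 4·34 = 144 - 136 = 8,  λ = (12 ± √8)/2 = (12 ± 2.8284)/2 ≈ 7.4142 or 4.5858.
  Sorted: λ_1 = 7.4142,  λ_2 = 4.5858,  λ_3 = 4  (check: sum = 16 = tr ✓).

Step 4 — unit eigenvector for λ_1 ≈ 7.4142: v spans the null space of (Sigma - λ_1 I), whose rows are
  r_1 = (-0.4142, 1, 0),  r_2 = (1, -2.4142, 0),  r_3 = (0, 0, -3.4142).
  v is orthogonal to every row, so take v ∝ r_1 × r_3 = ((1)·(-3.4142) - (0)·(0), (0)·(0) - (-0.4142)·(-3.4142), (-0.4142)·(0) - (1)·(0)) ≈ (-3.4142, -1.4142, 0).
  Rescale (multiply by -1 so the first nonzero entry is positive): u = (3.4142, 1.4142, 0).
  ||u|| = √((3.4142)² + (1.4142)² + (0)²) = √(13.6569) ≈ 3.6955,  v_1 = u/||u|| ≈ (0.9239, 0.3827, 0) (||v_1|| = 1).

λ_1 = 7.4142,  λ_2 = 4.5858,  λ_3 = 4;  v_1 ≈ (0.9239, 0.3827, 0)


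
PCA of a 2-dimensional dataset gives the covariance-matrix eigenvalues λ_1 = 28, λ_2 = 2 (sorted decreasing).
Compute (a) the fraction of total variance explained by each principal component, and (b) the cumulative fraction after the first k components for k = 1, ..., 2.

Step 1 — total variance = trace(Sigma) = Σ λ_i = 28 + 2 = 30.

Step 2 — fraction explained by component i = λ_i / Σ λ:
  PC1: 28/30 = 0.9333
  PC2: 2/30 = 0.0667

Step 3 — cumulative fraction after k components = (λ_1 + ... + λ_k) / Σ λ:
  k = 1: 28/30 = 0.9333
  k = 2: (28 + 2)/30 = 30/30 = 1

Summary (fraction, with percent):

explained: PC1 0.9333 (93.33%), PC2 0.0667 (6.67%);  cumulative: 0.9333, 1


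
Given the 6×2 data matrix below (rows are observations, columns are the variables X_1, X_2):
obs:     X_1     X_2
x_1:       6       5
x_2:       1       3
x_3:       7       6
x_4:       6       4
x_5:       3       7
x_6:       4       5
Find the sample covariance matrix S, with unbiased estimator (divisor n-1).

Step 1 — column means:
  mean(X_1) = (6 + 1 + 7 + 6 + 3 + 4) / 6 = 27/6 = 4.5
  mean(X_2) = (5 + 3 + 6 + 4 + 7 + 5) / 6 = 30/6 = 5

Step 2 — sample covariance S[i,j] = (1/(n-1)) · Σ_k (x_{k,i} - mean_i) · (x_{k,j} - mean_j), with n-1 = 5.
  S[X_1,X_1] = ((1.5)·(1.5) + (-3.5)·(-3.5) + (2.5)·(2.5) + (1.5)·(1.5) + (-1.5)·(-1.5) + (-0.5)·(-0.5)) / 5 = 25.5/5 = 5.1
  S[X_1,X_2] = ((1.5)·(0) + (-3.5)·(-2) + (2.5)·(1) + (1.5)·(-1) + (-1.5)·(2) + (-0.5)·(0)) / 5 = 5/5 = 1
  S[X_2,X_2] = ((0)·(0) + (-2)·(-2) + (1)·(1) + (-1)·(-1) + (2)·(2) + (0)·(0)) / 5 = 10/5 = 2

S is symmetric (S[j,i] = S[i,j]). Assembling:

S = [[5.1, 1],
 [1, 2]]


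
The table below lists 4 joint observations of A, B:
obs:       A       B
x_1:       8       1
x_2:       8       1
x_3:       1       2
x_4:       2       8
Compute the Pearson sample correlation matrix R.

Step 1 — column means:
  mean(A) = (8 + 8 + 1 + 2) / 4 = 19/4 = 4.75
  mean(B) = (1 + 1 + 2 + 8) / 4 = 12/4 = 3

Step 2 — sample variances and covariances s[i,j] = (1/(n-1)) · Σ_k (x_{k,i} - mean_i) · (x_{k,j} - mean_j), with n-1 = 3:
  s[A,A] = ((3.25)·(3.25) + (3.25)·(3.25) + (-3.75)·(-3.75) + (-2.75)·(-2.75)) / 3 = 42.75/3 = 14.25
  s[A,B] = ((3.25)·(-2) + (3.25)·(-2) + (-3.75)·(-1) + (-2.75)·(5)) / 3 = -23/3 = -7.6667
  s[B,B] = ((-2)·(-2) + (-2)·(-2) + (-1)·(-1) + (5)·(5)) / 3 = 34/3 = 11.3333
  Sample standard deviations s_i = √(s[i,i]):
  s(A) = √(14.25) = 3.7749
  s(B) = √(11.3333) = 3.3665

Step 3 — r_{ij} = s_{ij} / (s_i · s_j):
  r[A,A] = 1 (diagonal).
  r[A,B] = -7.6667 / (3.7749 · 3.3665) = -7.6667 / 12.7083 = -0.6033
  r[B,B] = 1 (diagonal).

R is symmetric with unit diagonal. Assembling:

R = [[1, -0.6033],
 [-0.6033, 1]]


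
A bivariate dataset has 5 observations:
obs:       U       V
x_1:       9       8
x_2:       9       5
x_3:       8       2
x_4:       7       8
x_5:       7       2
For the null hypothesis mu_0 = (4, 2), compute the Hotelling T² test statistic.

Step 1 — sample mean vector:
  mean(U) = (9 + 9 + 8 + 7 + 7) / 5 = 40/5 = 8
  mean(V) = (8 + 5 + 2 + 8 + 2) / 5 = 25/5 = 5
  x̄ = (8, 5),  deviation x̄ - mu_0 = (8, 5) - (4, 2) = (4, 3).

Step 2 — sample covariance matrix, S[i,j] = (1/(n-1)) · Σ_k (x_{k,i} - mean_i) · (x_{k,j} - mean_j), divisor n-1 = 4:
  S[U,U] = ((1)·(1) + (1)·(1) + (0)·(0) + (-1)·(-1) + (-1)·(-1)) / 4 = 4/4 = 1
  S[U,V] = ((1)·(3) + (1)·(0) + (0)·(-3) + (-1)·(3) + (-1)·(-3)) / 4 = 3/4 = 0.75
  S[V,V] = ((3)·(3) + (0)·(0) + (-3)·(-3) + (3)·(3) + (-3)·(-3)) / 4 = 36/4 = 9
  S = [[1, 0.75],
 [0.75, 9]].

Step 3 — invert S. det(S) = 1·9 - (0.75)² = 8.4375.
  S^{-1} = (1/det) · [[d, -b], [-b, a]] = [[1.0667, -0.0889],
 [-0.0889, 0.1185]].

Step 4 — quadratic form (x̄ - mu_0)^T · S^{-1} · (x̄ - mu_0):
  S^{-1} · (x̄ - mu_0) = (4, 0),
  (x̄ - mu_0)^T · [...] = (4)·(4) + (3)·(0) = 16.

Step 5 — scale by n: T² = 5 · 16 = 80.

T² ≈ 80


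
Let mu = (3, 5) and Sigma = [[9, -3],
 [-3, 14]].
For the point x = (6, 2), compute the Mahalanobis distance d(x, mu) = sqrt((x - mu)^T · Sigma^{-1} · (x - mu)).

Step 1 — centre the observation: (x - mu) = (3, -3).

Step 2 — invert Sigma. det(Sigma) = 9·14 - (-3)² = 117.
  Sigma^{-1} = (1/det) · [[d, -b], [-b, a]] = [[0.1197, 0.0256],
 [0.0256, 0.0769]].

Step 3 — form the quadratic (x - mu)^T · Sigma^{-1} · (x - mu):
  Sigma^{-1} · (x - mu) = (0.2821, -0.1538).
  (x - mu)^T · [Sigma^{-1} · (x - mu)] = (3)·(0.2821) + (-3)·(-0.1538) = 1.3077.

Step 4 — take square root: d = √(1.3077) ≈ 1.1435.

d(x, mu) = √(1.3077) ≈ 1.1435


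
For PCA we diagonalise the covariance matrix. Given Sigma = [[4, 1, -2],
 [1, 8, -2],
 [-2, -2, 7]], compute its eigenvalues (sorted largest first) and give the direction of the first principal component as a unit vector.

Step 1 — characteristic polynomial p(λ) = det(λI - Sigma) = λ³ - tr·λ² + c_1·λ - det, where tr = trace, c_1 = sum of the principal 2×2 minors, det = det(Sigma):
  tr = 4 + 8 + 7 = 19,
  c_1 = (4·8 - (1)²) + (4·7 - (-2)²) + (8·7 - (-2)²) = 31 + 24 + 52 = 107,
  det = 4·(8·7 - (-2)²) - (1)·((1)·7 - (-2)·(-2)) + (-2)·((1)·(-2) - 8·(-2)) = 4·(52) - (1)·(3) + (-2)·(14) = 177.
  So p(λ) = λ³ - 19λ² + 107λ - 177.
Step 2 — look for an integer root (rational root theorem: any rational root is an integer divisor of 177). Testing λ = 3:
  p(3) = 27 - 171 + 321 - 177 = 0  ✓
  Dividing out (λ - 3): p(λ) = (λ - 3)(λ² - 16λ + 59).
Step 3 — remaining eigenvalues from the quadratic λ² - 16λ + 59 = 0:
  Δ = 16² - 4·59 = 256 - 236 = 20,  λ = (16 ± √20)/2 = (16 ± 4.4721)/2 ≈ 10.2361 or 5.7639.
  Sorted: λ_1 = 10.2361,  λ_2 = 5.7639,  λ_3 = 3  (check: sum = 19 = tr ✓).

Step 4 — unit eigenvector for λ_1 ≈ 10.2361: v spans the null space of (Sigma - λ_1 I), whose rows are
  r_1 = (-6.2361, 1, -2),  r_2 = (1, -2.2361, -2),  r_3 = (-2, -2, -3.2361).
  v is orthogonal to every row, so take v ∝ r_1 × r_2 = ((1)·(-2) - (-2)·(-2.2361), (-2)·(1) - (-6.2361)·(-2), (-6.2361)·(-2.2361) - (1)·(1)) ≈ (-6.4721, -14.4721, 12.9443).
  Rescale (multiply by -1 so the first nonzero entry is positive): u = (6.4721, 14.4721, -12.9443).
  ||u|| = √((6.4721)² + (14.4721)² + (-12.9443)²) = √(418.8854) ≈ 20.4667,  v_1 = u/||u|| ≈ (0.3162, 0.7071, -0.6325) (||v_1|| = 1).

λ_1 = 10.2361,  λ_2 = 5.7639,  λ_3 = 3;  v_1 ≈ (0.3162, 0.7071, -0.6325)


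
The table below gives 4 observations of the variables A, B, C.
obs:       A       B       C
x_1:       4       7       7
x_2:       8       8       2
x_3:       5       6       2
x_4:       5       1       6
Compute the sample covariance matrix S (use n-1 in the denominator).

Step 1 — column means:
  mean(A) = (4 + 8 + 5 + 5) / 4 = 22/4 = 5.5
  mean(B) = (7 + 8 + 6 + 1) / 4 = 22/4 = 5.5
  mean(C) = (7 + 2 + 2 + 6) / 4 = 17/4 = 4.25

Step 2 — sample covariance S[i,j] = (1/(n-1)) · Σ_k (x_{k,i} - mean_i) · (x_{k,j} - mean_j), with n-1 = 3.
  S[A,A] = ((-1.5)·(-1.5) + (2.5)·(2.5) + (-0.5)·(-0.5) + (-0.5)·(-0.5)) / 3 = 9/3 = 3
  S[A,B] = ((-1.5)·(1.5) + (2.5)·(2.5) + (-0.5)·(0.5) + (-0.5)·(-4.5)) / 3 = 6/3 = 2
  S[A,C] = ((-1.5)·(2.75) + (2.5)·(-2.25) + (-0.5)·(-2.25) + (-0.5)·(1.75)) / 3 = -9.5/3 = -3.1667
  S[B,B] = ((1.5)·(1.5) + (2.5)·(2.5) + (0.5)·(0.5) + (-4.5)·(-4.5)) / 3 = 29/3 = 9.6667
  S[B,C] = ((1.5)·(2.75) + (2.5)·(-2.25) + (0.5)·(-2.25) + (-4.5)·(1.75)) / 3 = -10.5/3 = -3.5
  S[C,C] = ((2.75)·(2.75) + (-2.25)·(-2.25) + (-2.25)·(-2.25) + (1.75)·(1.75)) / 3 = 20.75/3 = 6.9167

S is symmetric (S[j,i] = S[i,j]). Assembling:

S = [[3, 2, -3.1667],
 [2, 9.6667, -3.5],
 [-3.1667, -3.5, 6.9167]]


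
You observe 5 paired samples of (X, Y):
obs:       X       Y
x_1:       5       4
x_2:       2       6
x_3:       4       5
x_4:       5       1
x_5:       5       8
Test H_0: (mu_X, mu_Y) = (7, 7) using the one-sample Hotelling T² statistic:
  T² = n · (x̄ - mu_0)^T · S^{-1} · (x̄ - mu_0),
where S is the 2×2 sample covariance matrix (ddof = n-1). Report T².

Step 1 — sample mean vector:
  mean(X) = (5 + 2 + 4 + 5 + 5) / 5 = 21/5 = 4.2
  mean(Y) = (4 + 6 + 5 + 1 + 8) / 5 = 24/5 = 4.8
  x̄ = (4.2, 4.8),  deviation x̄ - mu_0 = (4.2, 4.8) - (7, 7) = (-2.8, -2.2).

Step 2 — sample covariance matrix, S[i,j] = (1/(n-1)) · Σ_k (x_{k,i} - mean_i) · (x_{k,j} - mean_j), divisor n-1 = 4:
  S[X,X] = ((0.8)·(0.8) + (-2.2)·(-2.2) + (-0.2)·(-0.2) + (0.8)·(0.8) + (0.8)·(0.8)) / 4 = 6.8/4 = 1.7
  S[X,Y] = ((0.8)·(-0.8) + (-2.2)·(1.2) + (-0.2)·(0.2) + (0.8)·(-3.8) + (0.8)·(3.2)) / 4 = -3.8/4 = -0.95
  S[Y,Y] = ((-0.8)·(-0.8) + (1.2)·(1.2) + (0.2)·(0.2) + (-3.8)·(-3.8) + (3.2)·(3.2)) / 4 = 26.8/4 = 6.7
  S = [[1.7, -0.95],
 [-0.95, 6.7]].

Step 3 — invert S. det(S) = 1.7·6.7 - (-0.95)² = 10.4875.
  S^{-1} = (1/det) · [[d, -b], [-b, a]] = [[0.6389, 0.0906],
 [0.0906, 0.1621]].

Step 4 — quadratic form (x̄ - mu_0)^T · S^{-1} · (x̄ - mu_0):
  S^{-1} · (x̄ - mu_0) = (-1.9881, -0.6103),
  (x̄ - mu_0)^T · [...] = (-2.8)·(-1.9881) + (-2.2)·(-0.6103) = 6.9092.

Step 5 — scale by n: T² = 5 · 6.9092 = 34.5459.

T² ≈ 34.5459


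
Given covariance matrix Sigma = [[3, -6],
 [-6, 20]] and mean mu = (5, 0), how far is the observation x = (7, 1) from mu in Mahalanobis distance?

Step 1 — centre the observation: (x - mu) = (2, 1).

Step 2 — invert Sigma. det(Sigma) = 3·20 - (-6)² = 24.
  Sigma^{-1} = (1/det) · [[d, -b], [-b, a]] = [[0.8333, 0.25],
 [0.25, 0.125]].

Step 3 — form the quadratic (x - mu)^T · Sigma^{-1} · (x - mu):
  Sigma^{-1} · (x - mu) = (1.9167, 0.625).
  (x - mu)^T · [Sigma^{-1} · (x - mu)] = (2)·(1.9167) + (1)·(0.625) = 4.4583.

Step 4 — take square root: d = √(4.4583) ≈ 2.1115.

d(x, mu) = √(4.4583) ≈ 2.1115


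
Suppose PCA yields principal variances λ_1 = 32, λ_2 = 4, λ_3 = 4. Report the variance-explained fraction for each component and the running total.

Step 1 — total variance = trace(Sigma) = Σ λ_i = 32 + 4 + 4 = 40.

Step 2 — fraction explained by component i = λ_i / Σ λ:
  PC1: 32/40 = 0.8
  PC2: 4/40 = 0.1
  PC3: 4/40 = 0.1

Step 3 — cumulative fraction after k components = (λ_1 + ... + λ_k) / Σ λ:
  k = 1: 32/40 = 0.8
  k = 2: (32 + 4)/40 = 36/40 = 0.9
  k = 3: (32 + 4 + 4)/40 = 40/40 = 1

Summary (fraction, with percent):

explained: PC1 0.8 (80%), PC2 0.1 (10%), PC3 0.1 (10%);  cumulative: 0.8, 0.9, 1


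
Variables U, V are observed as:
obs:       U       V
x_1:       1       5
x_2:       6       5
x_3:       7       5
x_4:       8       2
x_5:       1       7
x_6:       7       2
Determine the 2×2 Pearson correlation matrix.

Step 1 — column means:
  mean(U) = (1 + 6 + 7 + 8 + 1 + 7) / 6 = 30/6 = 5
  mean(V) = (5 + 5 + 5 + 2 + 7 + 2) / 6 = 26/6 = 4.3333

Step 2 — sample variances and covariances s[i,j] = (1/(n-1)) · Σ_k (x_{k,i} - mean_i) · (x_{k,j} - mean_j), with n-1 = 5:
  s[U,U] = ((-4)·(-4) + (1)·(1) + (2)·(2) + (3)·(3) + (-4)·(-4) + (2)·(2)) / 5 = 50/5 = 10
  s[U,V] = ((-4)·(0.6667) + (1)·(0.6667) + (2)·(0.6667) + (3)·(-2.3333) + (-4)·(2.6667) + (2)·(-2.3333)) / 5 = -23/5 = -4.6
  s[V,V] = ((0.6667)·(0.6667) + (0.6667)·(0.6667) + (0.6667)·(0.6667) + (-2.3333)·(-2.3333) + (2.6667)·(2.6667) + (-2.3333)·(-2.3333)) / 5 = 19.3333/5 = 3.8667
  Sample standard deviations s_i = √(s[i,i]):
  s(U) = √(10) = 3.1623
  s(V) = √(3.8667) = 1.9664

Step 3 — r_{ij} = s_{ij} / (s_i · s_j):
  r[U,U] = 1 (diagonal).
  r[U,V] = -4.6 / (3.1623 · 1.9664) = -4.6 / 6.2183 = -0.7398
  r[V,V] = 1 (diagonal).

R is symmetric with unit diagonal. Assembling:

R = [[1, -0.7398],
 [-0.7398, 1]]


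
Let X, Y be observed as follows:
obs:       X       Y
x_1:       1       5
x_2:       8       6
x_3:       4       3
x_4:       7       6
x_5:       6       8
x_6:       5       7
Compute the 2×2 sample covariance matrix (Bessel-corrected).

Step 1 — column means:
  mean(X) = (1 + 8 + 4 + 7 + 6 + 5) / 6 = 31/6 = 5.1667
  mean(Y) = (5 + 6 + 3 + 6 + 8 + 7) / 6 = 35/6 = 5.8333

Step 2 — sample covariance S[i,j] = (1/(n-1)) · Σ_k (x_{k,i} - mean_i) · (x_{k,j} - mean_j), with n-1 = 5.
  S[X,X] = ((-4.1667)·(-4.1667) + (2.8333)·(2.8333) + (-1.1667)·(-1.1667) + (1.8333)·(1.8333) + (0.8333)·(0.8333) + (-0.1667)·(-0.1667)) / 5 = 30.8333/5 = 6.1667
  S[X,Y] = ((-4.1667)·(-0.8333) + (2.8333)·(0.1667) + (-1.1667)·(-2.8333) + (1.8333)·(0.1667) + (0.8333)·(2.1667) + (-0.1667)·(1.1667)) / 5 = 9.1667/5 = 1.8333
  S[Y,Y] = ((-0.8333)·(-0.8333) + (0.1667)·(0.1667) + (-2.8333)·(-2.8333) + (0.1667)·(0.1667) + (2.1667)·(2.1667) + (1.1667)·(1.1667)) / 5 = 14.8333/5 = 2.9667

S is symmetric (S[j,i] = S[i,j]). Assembling:

S = [[6.1667, 1.8333],
 [1.8333, 2.9667]]


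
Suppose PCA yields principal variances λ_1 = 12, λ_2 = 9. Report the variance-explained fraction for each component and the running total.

Step 1 — total variance = trace(Sigma) = Σ λ_i = 12 + 9 = 21.

Step 2 — fraction explained by component i = λ_i / Σ λ:
  PC1: 12/21 = 0.5714
  PC2: 9/21 = 0.4286

Step 3 — cumulative fraction after k components = (λ_1 + ... + λ_k) / Σ λ:
  k = 1: 12/21 = 0.5714
  k = 2: (12 + 9)/21 = 21/21 = 1

Summary (fraction, with percent):

explained: PC1 0.5714 (57.14%), PC2 0.4286 (42.86%);  cumulative: 0.5714, 1


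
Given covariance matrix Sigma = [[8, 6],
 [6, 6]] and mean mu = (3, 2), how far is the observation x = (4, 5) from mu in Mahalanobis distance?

Step 1 — centre the observation: (x - mu) = (1, 3).

Step 2 — invert Sigma. det(Sigma) = 8·6 - (6)² = 12.
  Sigma^{-1} = (1/det) · [[d, -b], [-b, a]] = [[0.5, -0.5],
 [-0.5, 0.6667]].

Step 3 — form the quadratic (x - mu)^T · Sigma^{-1} · (x - mu):
  Sigma^{-1} · (x - mu) = (-1, 1.5).
  (x - mu)^T · [Sigma^{-1} · (x - mu)] = (1)·(-1) + (3)·(1.5) = 3.5.

Step 4 — take square root: d = √(3.5) ≈ 1.8708.

d(x, mu) = √(3.5) ≈ 1.8708


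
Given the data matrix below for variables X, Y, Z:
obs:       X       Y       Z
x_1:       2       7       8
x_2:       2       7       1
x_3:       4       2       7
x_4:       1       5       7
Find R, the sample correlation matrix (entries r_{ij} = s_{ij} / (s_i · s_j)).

Step 1 — column means:
  mean(X) = (2 + 2 + 4 + 1) / 4 = 9/4 = 2.25
  mean(Y) = (7 + 7 + 2 + 5) / 4 = 21/4 = 5.25
  mean(Z) = (8 + 1 + 7 + 7) / 4 = 23/4 = 5.75

Step 2 — sample variances and covariances s[i,j] = (1/(n-1)) · Σ_k (x_{k,i} - mean_i) · (x_{k,j} - mean_j), with n-1 = 3:
  s[X,X] = ((-0.25)·(-0.25) + (-0.25)·(-0.25) + (1.75)·(1.75) + (-1.25)·(-1.25)) / 3 = 4.75/3 = 1.5833
  s[X,Y] = ((-0.25)·(1.75) + (-0.25)·(1.75) + (1.75)·(-3.25) + (-1.25)·(-0.25)) / 3 = -6.25/3 = -2.0833
  s[X,Z] = ((-0.25)·(2.25) + (-0.25)·(-4.75) + (1.75)·(1.25) + (-1.25)·(1.25)) / 3 = 1.25/3 = 0.4167
  s[Y,Y] = ((1.75)·(1.75) + (1.75)·(1.75) + (-3.25)·(-3.25) + (-0.25)·(-0.25)) / 3 = 16.75/3 = 5.5833
  s[Y,Z] = ((1.75)·(2.25) + (1.75)·(-4.75) + (-3.25)·(1.25) + (-0.25)·(1.25)) / 3 = -8.75/3 = -2.9167
  s[Z,Z] = ((2.25)·(2.25) + (-4.75)·(-4.75) + (1.25)·(1.25) + (1.25)·(1.25)) / 3 = 30.75/3 = 10.25
  Sample standard deviations s_i = √(s[i,i]):
  s(X) = √(1.5833) = 1.2583
  s(Y) = √(5.5833) = 2.3629
  s(Z) = √(10.25) = 3.2016

Step 3 — r_{ij} = s_{ij} / (s_i · s_j):
  r[X,X] = 1 (diagonal).
  r[X,Y] = -2.0833 / (1.2583 · 2.3629) = -2.0833 / 2.9733 = -0.7007
  r[X,Z] = 0.4167 / (1.2583 · 3.2016) = 0.4167 / 4.0285 = 0.1034
  r[Y,Y] = 1 (diagonal).
  r[Y,Z] = -2.9167 / (2.3629 · 3.2016) = -2.9167 / 7.565 = -0.3855
  r[Z,Z] = 1 (diagonal).

R is symmetric with unit diagonal. Assembling:

R = [[1, -0.7007, 0.1034],
 [-0.7007, 1, -0.3855],
 [0.1034, -0.3855, 1]]


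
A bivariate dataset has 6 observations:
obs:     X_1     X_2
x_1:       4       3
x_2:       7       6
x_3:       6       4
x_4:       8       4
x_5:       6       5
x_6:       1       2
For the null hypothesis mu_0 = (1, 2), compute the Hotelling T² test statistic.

Step 1 — sample mean vector:
  mean(X_1) = (4 + 7 + 6 + 8 + 6 + 1) / 6 = 32/6 = 5.3333
  mean(X_2) = (3 + 6 + 4 + 4 + 5 + 2) / 6 = 24/6 = 4
  x̄ = (5.3333, 4),  deviation x̄ - mu_0 = (5.3333, 4) - (1, 2) = (4.3333, 2).

Step 2 — sample covariance matrix, S[i,j] = (1/(n-1)) · Σ_k (x_{k,i} - mean_i) · (x_{k,j} - mean_j), divisor n-1 = 5:
  S[X_1,X_1] = ((-1.3333)·(-1.3333) + (1.6667)·(1.6667) + (0.6667)·(0.6667) + (2.6667)·(2.6667) + (0.6667)·(0.6667) + (-4.3333)·(-4.3333)) / 5 = 31.3333/5 = 6.2667
  S[X_1,X_2] = ((-1.3333)·(-1) + (1.6667)·(2) + (0.6667)·(0) + (2.6667)·(0) + (0.6667)·(1) + (-4.3333)·(-2)) / 5 = 14/5 = 2.8
  S[X_2,X_2] = ((-1)·(-1) + (2)·(2) + (0)·(0) + (0)·(0) + (1)·(1) + (-2)·(-2)) / 5 = 10/5 = 2
  S = [[6.2667, 2.8],
 [2.8, 2]].

Step 3 — invert S. det(S) = 6.2667·2 - (2.8)² = 4.6933.
  S^{-1} = (1/det) · [[d, -b], [-b, a]] = [[0.4261, -0.5966],
 [-0.5966, 1.3352]].

Step 4 — quadratic form (x̄ - mu_0)^T · S^{-1} · (x̄ - mu_0):
  S^{-1} · (x̄ - mu_0) = (0.6534, 0.0852),
  (x̄ - mu_0)^T · [...] = (4.3333)·(0.6534) + (2)·(0.0852) = 3.0019.

Step 5 — scale by n: T² = 6 · 3.0019 = 18.0114.

T² ≈ 18.0114


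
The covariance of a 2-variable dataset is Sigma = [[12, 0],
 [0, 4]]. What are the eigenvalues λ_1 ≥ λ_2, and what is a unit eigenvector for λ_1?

Step 1 — characteristic polynomial of 2×2 Sigma:
  det(Sigma - λI) = λ² - trace · λ + det = 0.
  trace = 12 + 4 = 16, det = 12·4 - (0)² = 48.
Step 2 — discriminant:
  Δ = trace² - 4·det = 256 - 192 = 64.
Step 3 — eigenvalues:
  λ = (trace ± √Δ)/2 = (16 ± 8)/2,
  λ_1 = 12,  λ_2 = 4.

Step 4 — unit eigenvector for λ_1: Sigma is diagonal, so its eigenvectors are the coordinate axes. λ_1 = 12 is the diagonal entry on the first coordinate axis, hence
  v_1 = (1, 0) (||v_1|| = 1).

λ_1 = 12,  λ_2 = 4;  v_1 ≈ (1, 0)


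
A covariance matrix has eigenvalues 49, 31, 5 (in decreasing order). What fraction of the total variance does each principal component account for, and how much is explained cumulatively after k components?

Step 1 — total variance = trace(Sigma) = Σ λ_i = 49 + 31 + 5 = 85.

Step 2 — fraction explained by component i = λ_i / Σ λ:
  PC1: 49/85 = 0.5765
  PC2: 31/85 = 0.3647
  PC3: 5/85 = 0.0588

Step 3 — cumulative fraction after k components = (λ_1 + ... + λ_k) / Σ λ:
  k = 1: 49/85 = 0.5765
  k = 2: (49 + 31)/85 = 80/85 = 0.9412
  k = 3: (49 + 31 + 5)/85 = 85/85 = 1

Summary (fraction, with percent):

explained: PC1 0.5765 (57.65%), PC2 0.3647 (36.47%), PC3 0.0588 (5.88%);  cumulative: 0.5765, 0.9412, 1


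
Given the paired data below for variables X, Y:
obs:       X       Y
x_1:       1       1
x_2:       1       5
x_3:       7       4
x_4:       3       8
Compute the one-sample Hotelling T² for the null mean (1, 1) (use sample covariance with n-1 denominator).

Step 1 — sample mean vector:
  mean(X) = (1 + 1 + 7 + 3) / 4 = 12/4 = 3
  mean(Y) = (1 + 5 + 4 + 8) / 4 = 18/4 = 4.5
  x̄ = (3, 4.5),  deviation x̄ - mu_0 = (3, 4.5) - (1, 1) = (2, 3.5).

Step 2 — sample covariance matrix, S[i,j] = (1/(n-1)) · Σ_k (x_{k,i} - mean_i) · (x_{k,j} - mean_j), divisor n-1 = 3:
  S[X,X] = ((-2)·(-2) + (-2)·(-2) + (4)·(4) + (0)·(0)) / 3 = 24/3 = 8
  S[X,Y] = ((-2)·(-3.5) + (-2)·(0.5) + (4)·(-0.5) + (0)·(3.5)) / 3 = 4/3 = 1.3333
  S[Y,Y] = ((-3.5)·(-3.5) + (0.5)·(0.5) + (-0.5)·(-0.5) + (3.5)·(3.5)) / 3 = 25/3 = 8.3333
  S = [[8, 1.3333],
 [1.3333, 8.3333]].

Step 3 — invert S. det(S) = 8·8.3333 - (1.3333)² = 64.8889.
  S^{-1} = (1/det) · [[d, -b], [-b, a]] = [[0.1284, -0.0205],
 [-0.0205, 0.1233]].

Step 4 — quadratic form (x̄ - mu_0)^T · S^{-1} · (x̄ - mu_0):
  S^{-1} · (x̄ - mu_0) = (0.1849, 0.3904),
  (x̄ - mu_0)^T · [...] = (2)·(0.1849) + (3.5)·(0.3904) = 1.7363.

Step 5 — scale by n: T² = 4 · 1.7363 = 6.9452.

T² ≈ 6.9452


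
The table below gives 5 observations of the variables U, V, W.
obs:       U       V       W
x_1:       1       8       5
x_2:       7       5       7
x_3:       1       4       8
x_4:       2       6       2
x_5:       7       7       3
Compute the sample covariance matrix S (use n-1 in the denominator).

Step 1 — column means:
  mean(U) = (1 + 7 + 1 + 2 + 7) / 5 = 18/5 = 3.6
  mean(V) = (8 + 5 + 4 + 6 + 7) / 5 = 30/5 = 6
  mean(W) = (5 + 7 + 8 + 2 + 3) / 5 = 25/5 = 5

Step 2 — sample covariance S[i,j] = (1/(n-1)) · Σ_k (x_{k,i} - mean_i) · (x_{k,j} - mean_j), with n-1 = 4.
  S[U,U] = ((-2.6)·(-2.6) + (3.4)·(3.4) + (-2.6)·(-2.6) + (-1.6)·(-1.6) + (3.4)·(3.4)) / 4 = 39.2/4 = 9.8
  S[U,V] = ((-2.6)·(2) + (3.4)·(-1) + (-2.6)·(-2) + (-1.6)·(0) + (3.4)·(1)) / 4 = 0/4 = 0
  S[U,W] = ((-2.6)·(0) + (3.4)·(2) + (-2.6)·(3) + (-1.6)·(-3) + (3.4)·(-2)) / 4 = -3/4 = -0.75
  S[V,V] = ((2)·(2) + (-1)·(-1) + (-2)·(-2) + (0)·(0) + (1)·(1)) / 4 = 10/4 = 2.5
  S[V,W] = ((2)·(0) + (-1)·(2) + (-2)·(3) + (0)·(-3) + (1)·(-2)) / 4 = -10/4 = -2.5
  S[W,W] = ((0)·(0) + (2)·(2) + (3)·(3) + (-3)·(-3) + (-2)·(-2)) / 4 = 26/4 = 6.5

S is symmetric (S[j,i] = S[i,j]). Assembling:

S = [[9.8, 0, -0.75],
 [0, 2.5, -2.5],
 [-0.75, -2.5, 6.5]]


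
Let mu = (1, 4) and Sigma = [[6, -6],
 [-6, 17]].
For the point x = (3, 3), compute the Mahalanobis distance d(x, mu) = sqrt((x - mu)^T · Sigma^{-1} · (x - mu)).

Step 1 — centre the observation: (x - mu) = (2, -1).

Step 2 — invert Sigma. det(Sigma) = 6·17 - (-6)² = 66.
  Sigma^{-1} = (1/det) · [[d, -b], [-b, a]] = [[0.2576, 0.0909],
 [0.0909, 0.0909]].

Step 3 — form the quadratic (x - mu)^T · Sigma^{-1} · (x - mu):
  Sigma^{-1} · (x - mu) = (0.4242, 0.0909).
  (x - mu)^T · [Sigma^{-1} · (x - mu)] = (2)·(0.4242) + (-1)·(0.0909) = 0.7576.

Step 4 — take square root: d = √(0.7576) ≈ 0.8704.

d(x, mu) = √(0.7576) ≈ 0.8704


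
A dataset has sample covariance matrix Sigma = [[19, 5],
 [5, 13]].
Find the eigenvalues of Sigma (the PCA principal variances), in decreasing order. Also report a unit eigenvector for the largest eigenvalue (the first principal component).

Step 1 — characteristic polynomial of 2×2 Sigma:
  det(Sigma - λI) = λ² - trace · λ + det = 0.
  trace = 19 + 13 = 32, det = 19·13 - (5)² = 222.
Step 2 — discriminant:
  Δ = trace² - 4·det = 1024 - 888 = 136.
Step 3 — eigenvalues:
  λ = (trace ± √Δ)/2 = (32 ± 11.6619)/2,
  λ_1 = 21.831,  λ_2 = 10.169.

Step 4 — unit eigenvector for λ_1: solve (Sigma - λ_1 I)v = 0. First row:
  (19 - 21.831)·v_x + (5)·v_y = 0, i.e. (-2.831)·v_x + (5)·v_y = 0,
  so v ∝ (b, λ_1 - a) = (5, 2.831) = u.
  ||u|| = √((5)² + (2.831)²) = √(33.0143) ≈ 5.7458,
  v_1 = u/||u|| ≈ (0.8702, 0.4927) (||v_1|| = 1).

λ_1 = 21.831,  λ_2 = 10.169;  v_1 ≈ (0.8702, 0.4927)


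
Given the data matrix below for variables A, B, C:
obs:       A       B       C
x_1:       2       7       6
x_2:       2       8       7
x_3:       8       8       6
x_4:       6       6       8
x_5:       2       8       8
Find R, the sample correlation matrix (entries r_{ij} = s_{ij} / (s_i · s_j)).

Step 1 — column means:
  mean(A) = (2 + 2 + 8 + 6 + 2) / 5 = 20/5 = 4
  mean(B) = (7 + 8 + 8 + 6 + 8) / 5 = 37/5 = 7.4
  mean(C) = (6 + 7 + 6 + 8 + 8) / 5 = 35/5 = 7

Step 2 — sample variances and covariances s[i,j] = (1/(n-1)) · Σ_k (x_{k,i} - mean_i) · (x_{k,j} - mean_j), with n-1 = 4:
  s[A,A] = ((-2)·(-2) + (-2)·(-2) + (4)·(4) + (2)·(2) + (-2)·(-2)) / 4 = 32/4 = 8
  s[A,B] = ((-2)·(-0.4) + (-2)·(0.6) + (4)·(0.6) + (2)·(-1.4) + (-2)·(0.6)) / 4 = -2/4 = -0.5
  s[A,C] = ((-2)·(-1) + (-2)·(0) + (4)·(-1) + (2)·(1) + (-2)·(1)) / 4 = -2/4 = -0.5
  s[B,B] = ((-0.4)·(-0.4) + (0.6)·(0.6) + (0.6)·(0.6) + (-1.4)·(-1.4) + (0.6)·(0.6)) / 4 = 3.2/4 = 0.8
  s[B,C] = ((-0.4)·(-1) + (0.6)·(0) + (0.6)·(-1) + (-1.4)·(1) + (0.6)·(1)) / 4 = -1/4 = -0.25
  s[C,C] = ((-1)·(-1) + (0)·(0) + (-1)·(-1) + (1)·(1) + (1)·(1)) / 4 = 4/4 = 1
  Sample standard deviations s_i = √(s[i,i]):
  s(A) = √(8) = 2.8284
  s(B) = √(0.8) = 0.8944
  s(C) = √(1) = 1

Step 3 — r_{ij} = s_{ij} / (s_i · s_j):
  r[A,A] = 1 (diagonal).
  r[A,B] = -0.5 / (2.8284 · 0.8944) = -0.5 / 2.5298 = -0.1976
  r[A,C] = -0.5 / (2.8284 · 1) = -0.5 / 2.8284 = -0.1768
  r[B,B] = 1 (diagonal).
  r[B,C] = -0.25 / (0.8944 · 1) = -0.25 / 0.8944 = -0.2795
  r[C,C] = 1 (diagonal).

R is symmetric with unit diagonal. Assembling:

R = [[1, -0.1976, -0.1768],
 [-0.1976, 1, -0.2795],
 [-0.1768, -0.2795, 1]]


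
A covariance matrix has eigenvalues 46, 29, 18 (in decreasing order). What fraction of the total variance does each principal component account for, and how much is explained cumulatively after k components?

Step 1 — total variance = trace(Sigma) = Σ λ_i = 46 + 29 + 18 = 93.

Step 2 — fraction explained by component i = λ_i / Σ λ:
  PC1: 46/93 = 0.4946
  PC2: 29/93 = 0.3118
  PC3: 18/93 = 0.1935

Step 3 — cumulative fraction after k components = (λ_1 + ... + λ_k) / Σ λ:
  k = 1: 46/93 = 0.4946
  k = 2: (46 + 29)/93 = 75/93 = 0.8065
  k = 3: (46 + 29 + 18)/93 = 93/93 = 1

Summary (fraction, with percent):

explained: PC1 0.4946 (49.46%), PC2 0.3118 (31.18%), PC3 0.1935 (19.35%);  cumulative: 0.4946, 0.8065, 1


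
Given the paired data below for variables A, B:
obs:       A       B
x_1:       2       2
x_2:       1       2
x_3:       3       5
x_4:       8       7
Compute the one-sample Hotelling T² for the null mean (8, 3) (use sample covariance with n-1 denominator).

Step 1 — sample mean vector:
  mean(A) = (2 + 1 + 3 + 8) / 4 = 14/4 = 3.5
  mean(B) = (2 + 2 + 5 + 7) / 4 = 16/4 = 4
  x̄ = (3.5, 4),  deviation x̄ - mu_0 = (3.5, 4) - (8, 3) = (-4.5, 1).

Step 2 — sample covariance matrix, S[i,j] = (1/(n-1)) · Σ_k (x_{k,i} - mean_i) · (x_{k,j} - mean_j), divisor n-1 = 3:
  S[A,A] = ((-1.5)·(-1.5) + (-2.5)·(-2.5) + (-0.5)·(-0.5) + (4.5)·(4.5)) / 3 = 29/3 = 9.6667
  S[A,B] = ((-1.5)·(-2) + (-2.5)·(-2) + (-0.5)·(1) + (4.5)·(3)) / 3 = 21/3 = 7
  S[B,B] = ((-2)·(-2) + (-2)·(-2) + (1)·(1) + (3)·(3)) / 3 = 18/3 = 6
  S = [[9.6667, 7],
 [7, 6]].

Step 3 — invert S. det(S) = 9.6667·6 - (7)² = 9.
  S^{-1} = (1/det) · [[d, -b], [-b, a]] = [[0.6667, -0.7778],
 [-0.7778, 1.0741]].

Step 4 — quadratic form (x̄ - mu_0)^T · S^{-1} · (x̄ - mu_0):
  S^{-1} · (x̄ - mu_0) = (-3.7778, 4.5741),
  (x̄ - mu_0)^T · [...] = (-4.5)·(-3.7778) + (1)·(4.5741) = 21.5741.

Step 5 — scale by n: T² = 4 · 21.5741 = 86.2963.

T² ≈ 86.2963
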